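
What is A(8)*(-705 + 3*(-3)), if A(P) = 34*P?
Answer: -194208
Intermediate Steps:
A(8)*(-705 + 3*(-3)) = (34*8)*(-705 + 3*(-3)) = 272*(-705 - 9) = 272*(-714) = -194208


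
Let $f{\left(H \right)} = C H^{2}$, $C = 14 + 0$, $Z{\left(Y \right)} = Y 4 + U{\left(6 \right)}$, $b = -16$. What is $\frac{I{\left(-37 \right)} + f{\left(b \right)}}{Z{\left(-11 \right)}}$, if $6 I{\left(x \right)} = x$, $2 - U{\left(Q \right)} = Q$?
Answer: $- \frac{21467}{288} \approx -74.538$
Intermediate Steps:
$U{\left(Q \right)} = 2 - Q$
$I{\left(x \right)} = \frac{x}{6}$
$Z{\left(Y \right)} = -4 + 4 Y$ ($Z{\left(Y \right)} = Y 4 + \left(2 - 6\right) = 4 Y + \left(2 - 6\right) = 4 Y - 4 = -4 + 4 Y$)
$C = 14$
$f{\left(H \right)} = 14 H^{2}$
$\frac{I{\left(-37 \right)} + f{\left(b \right)}}{Z{\left(-11 \right)}} = \frac{\frac{1}{6} \left(-37\right) + 14 \left(-16\right)^{2}}{-4 + 4 \left(-11\right)} = \frac{- \frac{37}{6} + 14 \cdot 256}{-4 - 44} = \frac{- \frac{37}{6} + 3584}{-48} = \left(- \frac{1}{48}\right) \frac{21467}{6} = - \frac{21467}{288}$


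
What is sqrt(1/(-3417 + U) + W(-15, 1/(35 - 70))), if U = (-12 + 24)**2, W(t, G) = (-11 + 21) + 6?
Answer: sqrt(171397191)/3273 ≈ 4.0000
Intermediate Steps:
W(t, G) = 16 (W(t, G) = 10 + 6 = 16)
U = 144 (U = 12**2 = 144)
sqrt(1/(-3417 + U) + W(-15, 1/(35 - 70))) = sqrt(1/(-3417 + 144) + 16) = sqrt(1/(-3273) + 16) = sqrt(-1/3273 + 16) = sqrt(52367/3273) = sqrt(171397191)/3273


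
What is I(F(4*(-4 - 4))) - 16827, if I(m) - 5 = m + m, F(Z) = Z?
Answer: -16886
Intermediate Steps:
I(m) = 5 + 2*m (I(m) = 5 + (m + m) = 5 + 2*m)
I(F(4*(-4 - 4))) - 16827 = (5 + 2*(4*(-4 - 4))) - 16827 = (5 + 2*(4*(-8))) - 16827 = (5 + 2*(-32)) - 16827 = (5 - 64) - 16827 = -59 - 16827 = -16886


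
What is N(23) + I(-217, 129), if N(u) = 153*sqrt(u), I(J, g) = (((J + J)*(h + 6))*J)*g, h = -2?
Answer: 48595848 + 153*sqrt(23) ≈ 4.8597e+7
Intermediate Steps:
I(J, g) = 8*g*J**2 (I(J, g) = (((J + J)*(-2 + 6))*J)*g = (((2*J)*4)*J)*g = ((8*J)*J)*g = (8*J**2)*g = 8*g*J**2)
N(23) + I(-217, 129) = 153*sqrt(23) + 8*129*(-217)**2 = 153*sqrt(23) + 8*129*47089 = 153*sqrt(23) + 48595848 = 48595848 + 153*sqrt(23)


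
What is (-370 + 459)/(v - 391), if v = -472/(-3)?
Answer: -267/701 ≈ -0.38088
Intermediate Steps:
v = 472/3 (v = -472*(-1/3) = 472/3 ≈ 157.33)
(-370 + 459)/(v - 391) = (-370 + 459)/(472/3 - 391) = 89/(-701/3) = 89*(-3/701) = -267/701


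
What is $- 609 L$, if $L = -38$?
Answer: $23142$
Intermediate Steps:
$- 609 L = \left(-609\right) \left(-38\right) = 23142$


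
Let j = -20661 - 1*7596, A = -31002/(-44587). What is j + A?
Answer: -1259863857/44587 ≈ -28256.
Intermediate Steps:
A = 31002/44587 (A = -31002*(-1/44587) = 31002/44587 ≈ 0.69531)
j = -28257 (j = -20661 - 7596 = -28257)
j + A = -28257 + 31002/44587 = -1259863857/44587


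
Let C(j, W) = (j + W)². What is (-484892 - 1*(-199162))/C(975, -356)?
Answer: -285730/383161 ≈ -0.74572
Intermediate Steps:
C(j, W) = (W + j)²
(-484892 - 1*(-199162))/C(975, -356) = (-484892 - 1*(-199162))/((-356 + 975)²) = (-484892 + 199162)/(619²) = -285730/383161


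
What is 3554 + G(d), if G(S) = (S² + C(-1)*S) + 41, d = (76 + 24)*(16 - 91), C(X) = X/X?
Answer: 56246095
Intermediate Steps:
C(X) = 1
d = -7500 (d = 100*(-75) = -7500)
G(S) = 41 + S + S² (G(S) = (S² + 1*S) + 41 = (S² + S) + 41 = (S + S²) + 41 = 41 + S + S²)
3554 + G(d) = 3554 + (41 - 7500 + (-7500)²) = 3554 + (41 - 7500 + 56250000) = 3554 + 56242541 = 56246095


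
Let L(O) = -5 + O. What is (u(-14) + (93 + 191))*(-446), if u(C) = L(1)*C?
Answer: -151640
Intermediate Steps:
u(C) = -4*C (u(C) = (-5 + 1)*C = -4*C)
(u(-14) + (93 + 191))*(-446) = (-4*(-14) + (93 + 191))*(-446) = (56 + 284)*(-446) = 340*(-446) = -151640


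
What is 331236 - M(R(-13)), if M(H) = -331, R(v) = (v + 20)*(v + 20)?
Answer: 331567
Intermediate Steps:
R(v) = (20 + v)**2 (R(v) = (20 + v)*(20 + v) = (20 + v)**2)
331236 - M(R(-13)) = 331236 - 1*(-331) = 331236 + 331 = 331567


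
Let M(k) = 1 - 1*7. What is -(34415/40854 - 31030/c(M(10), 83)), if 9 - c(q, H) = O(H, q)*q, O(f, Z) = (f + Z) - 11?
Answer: 83584103/1103058 ≈ 75.775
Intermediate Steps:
O(f, Z) = -11 + Z + f (O(f, Z) = (Z + f) - 11 = -11 + Z + f)
M(k) = -6 (M(k) = 1 - 7 = -6)
c(q, H) = 9 - q*(-11 + H + q) (c(q, H) = 9 - (-11 + q + H)*q = 9 - (-11 + H + q)*q = 9 - q*(-11 + H + q))
-(34415/40854 - 31030/c(M(10), 83)) = -(34415/40854 - 31030/(9 - 1*(-6)*(-11 + 83 - 6))) = -(34415*(1/40854) - 31030/(9 - 1*(-6)*66)) = -(34415/40854 - 31030/(9 + 396)) = -(34415/40854 - 31030/405) = -(34415/40854 - 31030*1/405) = -(34415/40854 - 6206/81) = -1*(-83584103/1103058) = 83584103/1103058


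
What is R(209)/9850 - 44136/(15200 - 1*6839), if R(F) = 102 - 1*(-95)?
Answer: -244271/46450 ≈ -5.2588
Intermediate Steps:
R(F) = 197 (R(F) = 102 + 95 = 197)
R(209)/9850 - 44136/(15200 - 1*6839) = 197/9850 - 44136/(15200 - 1*6839) = 197*(1/9850) - 44136/(15200 - 6839) = 1/50 - 44136/8361 = 1/50 - 44136*1/8361 = 1/50 - 4904/929 = -244271/46450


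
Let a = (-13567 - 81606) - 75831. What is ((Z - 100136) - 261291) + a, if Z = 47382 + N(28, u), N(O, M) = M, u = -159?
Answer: -485208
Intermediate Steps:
a = -171004 (a = -95173 - 75831 = -171004)
Z = 47223 (Z = 47382 - 159 = 47223)
((Z - 100136) - 261291) + a = ((47223 - 100136) - 261291) - 171004 = (-52913 - 261291) - 171004 = -314204 - 171004 = -485208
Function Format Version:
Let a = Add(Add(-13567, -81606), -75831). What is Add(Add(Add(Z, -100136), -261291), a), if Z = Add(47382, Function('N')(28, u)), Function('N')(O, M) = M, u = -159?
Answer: -485208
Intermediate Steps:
a = -171004 (a = Add(-95173, -75831) = -171004)
Z = 47223 (Z = Add(47382, -159) = 47223)
Add(Add(Add(Z, -100136), -261291), a) = Add(Add(Add(47223, -100136), -261291), -171004) = Add(Add(-52913, -261291), -171004) = Add(-314204, -171004) = -485208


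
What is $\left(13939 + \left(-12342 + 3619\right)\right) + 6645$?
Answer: $11861$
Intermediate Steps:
$\left(13939 + \left(-12342 + 3619\right)\right) + 6645 = \left(13939 - 8723\right) + 6645 = 5216 + 6645 = 11861$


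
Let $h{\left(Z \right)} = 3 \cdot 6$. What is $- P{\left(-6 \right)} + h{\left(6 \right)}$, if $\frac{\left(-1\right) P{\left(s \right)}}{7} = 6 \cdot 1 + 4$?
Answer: $88$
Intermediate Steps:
$h{\left(Z \right)} = 18$
$P{\left(s \right)} = -70$ ($P{\left(s \right)} = - 7 \left(6 \cdot 1 + 4\right) = - 7 \left(6 + 4\right) = \left(-7\right) 10 = -70$)
$- P{\left(-6 \right)} + h{\left(6 \right)} = \left(-1\right) \left(-70\right) + 18 = 70 + 18 = 88$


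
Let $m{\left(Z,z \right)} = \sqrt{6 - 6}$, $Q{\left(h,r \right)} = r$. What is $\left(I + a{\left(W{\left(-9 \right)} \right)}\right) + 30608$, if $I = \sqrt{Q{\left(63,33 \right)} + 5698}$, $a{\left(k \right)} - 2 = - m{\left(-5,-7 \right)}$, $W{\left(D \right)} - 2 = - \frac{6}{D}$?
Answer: $30610 + \sqrt{5731} \approx 30686.0$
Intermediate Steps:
$m{\left(Z,z \right)} = 0$ ($m{\left(Z,z \right)} = \sqrt{0} = 0$)
$W{\left(D \right)} = 2 - \frac{6}{D}$
$a{\left(k \right)} = 2$ ($a{\left(k \right)} = 2 - 0 = 2 + 0 = 2$)
$I = \sqrt{5731}$ ($I = \sqrt{33 + 5698} = \sqrt{5731} \approx 75.703$)
$\left(I + a{\left(W{\left(-9 \right)} \right)}\right) + 30608 = \left(\sqrt{5731} + 2\right) + 30608 = \left(2 + \sqrt{5731}\right) + 30608 = 30610 + \sqrt{5731}$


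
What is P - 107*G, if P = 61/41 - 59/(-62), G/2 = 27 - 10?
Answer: -9241595/2542 ≈ -3635.6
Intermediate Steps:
G = 34 (G = 2*(27 - 10) = 2*17 = 34)
P = 6201/2542 (P = 61*(1/41) - 59*(-1/62) = 61/41 + 59/62 = 6201/2542 ≈ 2.4394)
P - 107*G = 6201/2542 - 107*34 = 6201/2542 - 3638 = -9241595/2542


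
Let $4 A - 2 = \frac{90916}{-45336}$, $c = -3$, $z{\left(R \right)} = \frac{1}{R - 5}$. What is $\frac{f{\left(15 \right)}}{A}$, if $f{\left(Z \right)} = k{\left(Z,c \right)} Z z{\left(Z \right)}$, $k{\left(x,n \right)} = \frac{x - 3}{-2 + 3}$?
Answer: $- \frac{816048}{61} \approx -13378.0$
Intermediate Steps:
$z{\left(R \right)} = \frac{1}{-5 + R}$
$k{\left(x,n \right)} = -3 + x$ ($k{\left(x,n \right)} = \frac{-3 + x}{1} = \left(-3 + x\right) 1 = -3 + x$)
$A = - \frac{61}{45336}$ ($A = \frac{1}{2} + \frac{90916 \frac{1}{-45336}}{4} = \frac{1}{2} + \frac{90916 \left(- \frac{1}{45336}\right)}{4} = \frac{1}{2} + \frac{1}{4} \left(- \frac{22729}{11334}\right) = \frac{1}{2} - \frac{22729}{45336} = - \frac{61}{45336} \approx -0.0013455$)
$f{\left(Z \right)} = \frac{Z \left(-3 + Z\right)}{-5 + Z}$ ($f{\left(Z \right)} = \frac{\left(-3 + Z\right) Z}{-5 + Z} = \frac{Z \left(-3 + Z\right)}{-5 + Z}$)
$\frac{f{\left(15 \right)}}{A} = \frac{15 \frac{1}{-5 + 15} \left(-3 + 15\right)}{- \frac{61}{45336}} = 15 \cdot \frac{1}{10} \cdot 12 \left(- \frac{45336}{61}\right) = 18 \left(- \frac{45336}{61}\right) = - \frac{816048}{61}$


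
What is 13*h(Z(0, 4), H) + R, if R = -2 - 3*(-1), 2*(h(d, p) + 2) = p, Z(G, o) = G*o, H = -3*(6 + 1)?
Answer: -323/2 ≈ -161.50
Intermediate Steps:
H = -21 (H = -3*7 = -21)
h(d, p) = -2 + p/2
R = 1 (R = -2 + 3 = 1)
13*h(Z(0, 4), H) + R = 13*(-2 + (½)*(-21)) + 1 = 13*(-2 - 21/2) + 1 = 13*(-25/2) + 1 = -325/2 + 1 = -323/2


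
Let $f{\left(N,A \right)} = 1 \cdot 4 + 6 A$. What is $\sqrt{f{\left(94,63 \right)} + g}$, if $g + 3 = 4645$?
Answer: $4 \sqrt{314} \approx 70.88$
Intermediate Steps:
$f{\left(N,A \right)} = 4 + 6 A$
$g = 4642$ ($g = -3 + 4645 = 4642$)
$\sqrt{f{\left(94,63 \right)} + g} = \sqrt{\left(4 + 6 \cdot 63\right) + 4642} = \sqrt{\left(4 + 378\right) + 4642} = \sqrt{382 + 4642} = \sqrt{5024} = 4 \sqrt{314}$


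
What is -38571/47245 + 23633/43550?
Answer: -112645193/411503950 ≈ -0.27374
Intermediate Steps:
-38571/47245 + 23633/43550 = -112645193/411503950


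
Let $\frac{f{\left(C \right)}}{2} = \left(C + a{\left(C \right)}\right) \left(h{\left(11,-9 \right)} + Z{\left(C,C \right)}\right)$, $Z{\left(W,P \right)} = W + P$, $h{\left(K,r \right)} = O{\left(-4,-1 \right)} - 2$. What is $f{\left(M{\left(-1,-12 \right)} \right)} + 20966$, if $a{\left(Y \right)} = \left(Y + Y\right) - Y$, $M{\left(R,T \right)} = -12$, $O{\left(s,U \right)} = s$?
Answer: $22406$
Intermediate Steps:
$h{\left(K,r \right)} = -6$ ($h{\left(K,r \right)} = -4 - 2 = -6$)
$a{\left(Y \right)} = Y$ ($a{\left(Y \right)} = 2 Y - Y = Y$)
$Z{\left(W,P \right)} = P + W$
$f{\left(C \right)} = 4 C \left(-6 + 2 C\right)$ ($f{\left(C \right)} = 2 \left(C + C\right) \left(-6 + \left(C + C\right)\right) = 2 \cdot 2 C \left(-6 + 2 C\right) = 4 C \left(-6 + 2 C\right)$)
$f{\left(M{\left(-1,-12 \right)} \right)} + 20966 = 8 \left(-12\right) \left(-3 - 12\right) + 20966 = 8 \left(-12\right) \left(-15\right) + 20966 = 1440 + 20966 = 22406$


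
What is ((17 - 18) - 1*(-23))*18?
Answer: 396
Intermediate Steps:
((17 - 18) - 1*(-23))*18 = (-1 + 23)*18 = 22*18 = 396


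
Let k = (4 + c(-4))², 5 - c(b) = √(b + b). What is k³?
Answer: (9 - 2*I*√2)⁶ ≈ -1.7863e+5 - 6.8196e+5*I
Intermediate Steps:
c(b) = 5 - √2*√b (c(b) = 5 - √(b + b) = 5 - √(2*b) = 5 - √2*√b)
k = (9 - 2*I*√2)² (k = (4 + (5 - √2*√(-4)))² = (4 + (5 - √2*2*I))² = (4 + (5 - 2*I*√2))² = (9 - 2*I*√2)² ≈ 73.0 - 50.912*I)
k³ = (73 - 36*I*√2)³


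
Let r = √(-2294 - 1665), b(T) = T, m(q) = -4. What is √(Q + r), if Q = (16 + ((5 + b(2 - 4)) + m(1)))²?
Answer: √(225 + I*√3959) ≈ 15.143 + 2.0775*I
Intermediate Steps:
Q = 225 (Q = (16 + ((5 + (2 - 4)) - 4))² = (16 + ((5 - 2) - 4))² = (16 + (3 - 4))² = (16 - 1)² = 15² = 225)
r = I*√3959 (r = √(-3959) = I*√3959 ≈ 62.921*I)
√(Q + r) = √(225 + I*√3959)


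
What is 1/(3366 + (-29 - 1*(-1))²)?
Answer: 1/4150 ≈ 0.00024096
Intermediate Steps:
1/(3366 + (-29 - 1*(-1))²) = 1/(3366 + (-29 + 1)²) = 1/(3366 + (-28)²) = 1/(3366 + 784) = 1/4150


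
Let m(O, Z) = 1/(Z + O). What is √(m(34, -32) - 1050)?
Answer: I*√4198/2 ≈ 32.396*I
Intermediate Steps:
m(O, Z) = 1/(O + Z)
√(m(34, -32) - 1050) = √(1/(34 - 32) - 1050) = √(1/2 - 1050) = √(½ - 1050) = √(-2099/2) = I*√4198/2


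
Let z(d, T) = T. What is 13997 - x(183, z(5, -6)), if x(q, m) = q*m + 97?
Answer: 14998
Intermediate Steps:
x(q, m) = 97 + m*q (x(q, m) = m*q + 97 = 97 + m*q)
13997 - x(183, z(5, -6)) = 13997 - (97 - 6*183) = 13997 - (97 - 1098) = 13997 - 1*(-1001) = 13997 + 1001 = 14998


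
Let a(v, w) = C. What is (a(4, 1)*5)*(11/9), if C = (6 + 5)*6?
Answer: 1210/3 ≈ 403.33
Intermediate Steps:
C = 66 (C = 11*6 = 66)
a(v, w) = 66
(a(4, 1)*5)*(11/9) = (66*5)*(11/9) = 330*(11*(1/9)) = 330*(11/9) = 1210/3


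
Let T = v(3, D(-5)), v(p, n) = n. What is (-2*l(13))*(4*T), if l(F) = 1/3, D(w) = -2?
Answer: 16/3 ≈ 5.3333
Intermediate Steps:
l(F) = 1/3
T = -2
(-2*l(13))*(4*T) = (-2*1/3)*(4*(-2)) = -2/3*(-8) = 16/3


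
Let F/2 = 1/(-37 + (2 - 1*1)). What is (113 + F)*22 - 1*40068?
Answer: -338249/9 ≈ -37583.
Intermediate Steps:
F = -1/18 (F = 2/(-37 + (2 - 1*1)) = 2/(-37 + (2 - 1)) = 2/(-37 + 1) = 2/(-36) = 2*(-1/36) = -1/18 ≈ -0.055556)
(113 + F)*22 - 1*40068 = (113 - 1/18)*22 - 1*40068 = (2033/18)*22 - 40068 = 22363/9 - 40068 = -338249/9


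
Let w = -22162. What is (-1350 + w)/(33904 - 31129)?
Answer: -23512/2775 ≈ -8.4728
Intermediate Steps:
(-1350 + w)/(33904 - 31129) = (-1350 - 22162)/(33904 - 31129) = -23512/2775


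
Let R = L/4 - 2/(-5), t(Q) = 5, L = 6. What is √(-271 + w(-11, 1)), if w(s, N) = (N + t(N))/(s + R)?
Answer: I*√2249611/91 ≈ 16.482*I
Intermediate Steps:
R = 19/10 (R = 6/4 - 2/(-5) = 6*(¼) - 2*(-⅕) = 3/2 + ⅖ = 19/10 ≈ 1.9000)
w(s, N) = (5 + N)/(19/10 + s) (w(s, N) = (N + 5)/(s + 19/10) = (5 + N)/(19/10 + s))
√(-271 + w(-11, 1)) = √(-271 + 10*(5 + 1)/(19 + 10*(-11))) = √(-271 + 10*6/(19 - 110)) = √(-271 + 10*6/(-91)) = √(-271 + 10*(-1/91)*6) = √(-271 - 60/91) = √(-24721/91) = I*√2249611/91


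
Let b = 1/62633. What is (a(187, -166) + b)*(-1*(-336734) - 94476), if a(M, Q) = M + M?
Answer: 5674831389694/62633 ≈ 9.0605e+7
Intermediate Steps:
b = 1/62633 ≈ 1.5966e-5
a(M, Q) = 2*M
(a(187, -166) + b)*(-1*(-336734) - 94476) = (2*187 + 1/62633)*(-1*(-336734) - 94476) = (374 + 1/62633)*(336734 - 94476) = (23424743/62633)*242258 = 5674831389694/62633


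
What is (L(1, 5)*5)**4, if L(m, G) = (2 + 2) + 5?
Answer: 4100625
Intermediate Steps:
L(m, G) = 9 (L(m, G) = 4 + 5 = 9)
(L(1, 5)*5)**4 = (9*5)**4 = 45**4 = 4100625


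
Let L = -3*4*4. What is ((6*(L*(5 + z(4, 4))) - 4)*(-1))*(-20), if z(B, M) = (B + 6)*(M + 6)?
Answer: -604880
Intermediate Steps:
L = -48 (L = -12*4 = -48)
z(B, M) = (6 + B)*(6 + M)
((6*(L*(5 + z(4, 4))) - 4)*(-1))*(-20) = ((6*(-48*(5 + (36 + 6*4 + 6*4 + 4*4))) - 4)*(-1))*(-20) = ((6*(-48*(5 + (36 + 24 + 24 + 16))) - 4)*(-1))*(-20) = ((6*(-48*(5 + 100)) - 4)*(-1))*(-20) = ((6*(-48*105) - 4)*(-1))*(-20) = ((6*(-5040) - 4)*(-1))*(-20) = ((-30240 - 4)*(-1))*(-20) = -30244*(-1)*(-20) = 30244*(-20) = -604880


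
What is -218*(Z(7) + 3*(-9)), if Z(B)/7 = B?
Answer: -4796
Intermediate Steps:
Z(B) = 7*B
-218*(Z(7) + 3*(-9)) = -218*(7*7 + 3*(-9)) = -218*(49 - 27) = -218*22 = -4796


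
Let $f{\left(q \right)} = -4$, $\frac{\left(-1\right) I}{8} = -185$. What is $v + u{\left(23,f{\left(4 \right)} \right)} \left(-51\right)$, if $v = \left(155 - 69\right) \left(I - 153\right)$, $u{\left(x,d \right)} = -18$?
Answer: $115040$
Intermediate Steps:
$I = 1480$ ($I = \left(-8\right) \left(-185\right) = 1480$)
$v = 114122$ ($v = \left(155 - 69\right) \left(1480 - 153\right) = 86 \cdot 1327 = 114122$)
$v + u{\left(23,f{\left(4 \right)} \right)} \left(-51\right) = 114122 - -918 = 114122 + 918 = 115040$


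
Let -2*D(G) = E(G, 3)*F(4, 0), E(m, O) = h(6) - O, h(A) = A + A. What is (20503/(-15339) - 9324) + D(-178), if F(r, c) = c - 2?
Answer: -142903288/15339 ≈ -9316.3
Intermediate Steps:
h(A) = 2*A
F(r, c) = -2 + c
E(m, O) = 12 - O (E(m, O) = 2*6 - O = 12 - O)
D(G) = 9 (D(G) = -(12 - 1*3)*(-2 + 0)/2 = -(12 - 3)*(-2)/2 = -9*(-2)/2 = -½*(-18) = 9)
(20503/(-15339) - 9324) + D(-178) = (20503/(-15339) - 9324) + 9 = (20503*(-1/15339) - 9324) + 9 = (-20503/15339 - 9324) + 9 = -143041339/15339 + 9 = -142903288/15339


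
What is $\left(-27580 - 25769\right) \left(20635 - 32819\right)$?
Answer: $650004216$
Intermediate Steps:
$\left(-27580 - 25769\right) \left(20635 - 32819\right) = \left(-53349\right) \left(-12184\right) = 650004216$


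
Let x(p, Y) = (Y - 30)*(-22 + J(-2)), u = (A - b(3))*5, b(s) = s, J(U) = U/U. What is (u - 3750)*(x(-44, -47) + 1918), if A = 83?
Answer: -11842250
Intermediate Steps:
J(U) = 1
u = 400 (u = (83 - 1*3)*5 = (83 - 3)*5 = 80*5 = 400)
x(p, Y) = 630 - 21*Y (x(p, Y) = (Y - 30)*(-22 + 1) = (-30 + Y)*(-21) = 630 - 21*Y)
(u - 3750)*(x(-44, -47) + 1918) = (400 - 3750)*((630 - 21*(-47)) + 1918) = -3350*((630 + 987) + 1918) = -3350*(1617 + 1918) = -3350*3535 = -11842250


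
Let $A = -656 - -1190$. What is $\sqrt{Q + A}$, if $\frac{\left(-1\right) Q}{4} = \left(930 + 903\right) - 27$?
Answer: $i \sqrt{6690} \approx 81.792 i$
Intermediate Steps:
$A = 534$ ($A = -656 + 1190 = 534$)
$Q = -7224$ ($Q = - 4 \left(\left(930 + 903\right) - 27\right) = - 4 \left(1833 - 27\right) = \left(-4\right) 1806 = -7224$)
$\sqrt{Q + A} = \sqrt{-7224 + 534} = \sqrt{-6690} = i \sqrt{6690}$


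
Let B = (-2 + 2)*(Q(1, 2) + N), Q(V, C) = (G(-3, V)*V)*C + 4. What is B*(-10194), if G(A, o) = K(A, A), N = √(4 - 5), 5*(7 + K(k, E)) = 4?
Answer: 0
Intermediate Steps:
K(k, E) = -31/5 (K(k, E) = -7 + (⅕)*4 = -7 + ⅘ = -31/5)
N = I (N = √(-1) = I ≈ 1.0*I)
G(A, o) = -31/5
Q(V, C) = 4 - 31*C*V/5 (Q(V, C) = (-31*V/5)*C + 4 = -31*C*V/5 + 4 = 4 - 31*C*V/5)
B = 0 (B = (-2 + 2)*((4 - 31/5*2*1) + I) = 0*((4 - 62/5) + I) = 0*(-42/5 + I) = 0)
B*(-10194) = 0*(-10194) = 0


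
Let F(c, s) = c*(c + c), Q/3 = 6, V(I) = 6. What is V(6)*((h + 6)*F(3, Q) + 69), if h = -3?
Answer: 738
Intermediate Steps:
Q = 18 (Q = 3*6 = 18)
F(c, s) = 2*c² (F(c, s) = c*(2*c) = 2*c²)
V(6)*((h + 6)*F(3, Q) + 69) = 6*((-3 + 6)*(2*3²) + 69) = 6*(3*(2*9) + 69) = 6*(3*18 + 69) = 6*(54 + 69) = 6*123 = 738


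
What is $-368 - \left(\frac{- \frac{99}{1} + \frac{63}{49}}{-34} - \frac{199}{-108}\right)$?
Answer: $- \frac{4790153}{12852} \approx -372.72$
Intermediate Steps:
$-368 - \left(\frac{- \frac{99}{1} + \frac{63}{49}}{-34} - \frac{199}{-108}\right) = -368 - \left(\left(\left(-99\right) 1 + 63 \cdot \frac{1}{49}\right) \left(- \frac{1}{34}\right) - - \frac{199}{108}\right) = -368 - \left(\left(-99 + \frac{9}{7}\right) \left(- \frac{1}{34}\right) + \frac{199}{108}\right) = -368 - \left(\left(- \frac{684}{7}\right) \left(- \frac{1}{34}\right) + \frac{199}{108}\right) = -368 - \left(\frac{342}{119} + \frac{199}{108}\right) = -368 - \frac{60617}{12852} = - \frac{4790153}{12852}$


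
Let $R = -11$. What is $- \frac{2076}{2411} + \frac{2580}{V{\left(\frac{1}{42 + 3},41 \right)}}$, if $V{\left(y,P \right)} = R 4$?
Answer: $- \frac{1577931}{26521} \approx -59.497$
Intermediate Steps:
$V{\left(y,P \right)} = -44$ ($V{\left(y,P \right)} = \left(-11\right) 4 = -44$)
$- \frac{2076}{2411} + \frac{2580}{V{\left(\frac{1}{42 + 3},41 \right)}} = - \frac{2076}{2411} + \frac{2580}{-44} = \left(-2076\right) \frac{1}{2411} + 2580 \left(- \frac{1}{44}\right) = - \frac{2076}{2411} - \frac{645}{11} = - \frac{1577931}{26521}$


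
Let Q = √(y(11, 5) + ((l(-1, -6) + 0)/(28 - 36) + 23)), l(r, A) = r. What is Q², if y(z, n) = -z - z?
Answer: 9/8 ≈ 1.1250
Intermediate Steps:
y(z, n) = -2*z
Q = 3*√2/4 (Q = √(-2*11 + ((-1 + 0)/(28 - 36) + 23)) = √(-22 + (-1/(-8) + 23)) = √(-22 + (-1*(-⅛) + 23)) = √(-22 + (⅛ + 23)) = √(-22 + 185/8) = √(9/8) = 3*√2/4 ≈ 1.0607)
Q² = (3*√2/4)² = 9/8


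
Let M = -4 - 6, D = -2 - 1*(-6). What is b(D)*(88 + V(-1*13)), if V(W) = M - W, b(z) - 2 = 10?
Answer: 1092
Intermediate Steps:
D = 4 (D = -2 + 6 = 4)
b(z) = 12 (b(z) = 2 + 10 = 12)
M = -10
V(W) = -10 - W
b(D)*(88 + V(-1*13)) = 12*(88 + (-10 - (-1)*13)) = 12*(88 + (-10 - 1*(-13))) = 12*(88 + (-10 + 13)) = 12*(88 + 3) = 12*91 = 1092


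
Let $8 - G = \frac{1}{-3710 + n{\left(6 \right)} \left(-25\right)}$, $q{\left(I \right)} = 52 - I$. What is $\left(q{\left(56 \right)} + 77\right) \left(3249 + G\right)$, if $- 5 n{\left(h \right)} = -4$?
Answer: $\frac{886848603}{3730} \approx 2.3776 \cdot 10^{5}$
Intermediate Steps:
$n{\left(h \right)} = \frac{4}{5}$ ($n{\left(h \right)} = \left(- \frac{1}{5}\right) \left(-4\right) = \frac{4}{5}$)
$G = \frac{29841}{3730}$ ($G = 8 - \frac{1}{-3710 + \frac{4}{5} \left(-25\right)} = 8 - \frac{1}{-3710 - 20} = 8 - \frac{1}{-3730} = 8 - - \frac{1}{3730} = 8 + \frac{1}{3730} = \frac{29841}{3730} \approx 8.0003$)
$\left(q{\left(56 \right)} + 77\right) \left(3249 + G\right) = \left(\left(52 - 56\right) + 77\right) \left(3249 + \frac{29841}{3730}\right) = \left(\left(52 - 56\right) + 77\right) \frac{12148611}{3730} = \left(-4 + 77\right) \frac{12148611}{3730} = 73 \cdot \frac{12148611}{3730} = \frac{886848603}{3730}$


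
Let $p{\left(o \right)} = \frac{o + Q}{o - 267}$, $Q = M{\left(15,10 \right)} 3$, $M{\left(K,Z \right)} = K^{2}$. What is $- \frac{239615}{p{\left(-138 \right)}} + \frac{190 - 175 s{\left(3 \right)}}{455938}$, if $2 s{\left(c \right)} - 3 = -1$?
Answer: $\frac{14748693825135}{81612902} \approx 1.8072 \cdot 10^{5}$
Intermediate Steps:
$s{\left(c \right)} = 1$ ($s{\left(c \right)} = \frac{3}{2} + \frac{1}{2} \left(-1\right) = \frac{3}{2} - \frac{1}{2} = 1$)
$Q = 675$ ($Q = 15^{2} \cdot 3 = 225 \cdot 3 = 675$)
$p{\left(o \right)} = \frac{675 + o}{-267 + o}$ ($p{\left(o \right)} = \frac{o + 675}{o - 267} = \frac{675 + o}{-267 + o}$)
$- \frac{239615}{p{\left(-138 \right)}} + \frac{190 - 175 s{\left(3 \right)}}{455938} = - \frac{239615}{\frac{1}{-267 - 138} \left(675 - 138\right)} + \frac{190 - 175}{455938} = - \frac{239615}{\frac{1}{-405} \cdot 537} + \left(190 - 175\right) \frac{1}{455938} = - \frac{239615}{\left(- \frac{1}{405}\right) 537} + 15 \cdot \frac{1}{455938} = - \frac{239615}{- \frac{179}{135}} + \frac{15}{455938} = \left(-239615\right) \left(- \frac{135}{179}\right) + \frac{15}{455938} = \frac{32348025}{179} + \frac{15}{455938} = \frac{14748693825135}{81612902}$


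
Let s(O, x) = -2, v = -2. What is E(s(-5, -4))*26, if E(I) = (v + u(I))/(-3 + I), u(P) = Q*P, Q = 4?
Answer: 52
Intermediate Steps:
u(P) = 4*P
E(I) = (-2 + 4*I)/(-3 + I)
E(s(-5, -4))*26 = (2*(-1 + 2*(-2))/(-3 - 2))*26 = (2*(-1 - 4)/(-5))*26 = (2*(-⅕)*(-5))*26 = 2*26 = 52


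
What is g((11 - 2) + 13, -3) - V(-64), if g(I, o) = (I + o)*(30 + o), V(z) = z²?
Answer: -3583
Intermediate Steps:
g(I, o) = (30 + o)*(I + o)
g((11 - 2) + 13, -3) - V(-64) = ((-3)² + 30*((11 - 2) + 13) + 30*(-3) + ((11 - 2) + 13)*(-3)) - 1*(-64)² = (9 + 30*(9 + 13) - 90 + (9 + 13)*(-3)) - 1*4096 = (9 + 30*22 - 90 + 22*(-3)) - 4096 = (9 + 660 - 90 - 66) - 4096 = 513 - 4096 = -3583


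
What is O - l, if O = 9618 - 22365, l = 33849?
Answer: -46596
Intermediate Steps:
O = -12747
O - l = -12747 - 1*33849 = -12747 - 33849 = -46596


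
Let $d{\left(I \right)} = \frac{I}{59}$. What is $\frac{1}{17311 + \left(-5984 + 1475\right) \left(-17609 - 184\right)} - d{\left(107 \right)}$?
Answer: $- \frac{8586316377}{4734510932} \approx -1.8136$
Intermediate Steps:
$d{\left(I \right)} = \frac{I}{59}$ ($d{\left(I \right)} = I \frac{1}{59} = \frac{I}{59}$)
$\frac{1}{17311 + \left(-5984 + 1475\right) \left(-17609 - 184\right)} - d{\left(107 \right)} = \frac{1}{17311 + \left(-5984 + 1475\right) \left(-17609 - 184\right)} - \frac{1}{59} \cdot 107 = \frac{1}{17311 - -80228637} - \frac{107}{59} = \frac{1}{17311 + 80228637} - \frac{107}{59} = \frac{1}{80245948} - \frac{107}{59} = - \frac{8586316377}{4734510932}$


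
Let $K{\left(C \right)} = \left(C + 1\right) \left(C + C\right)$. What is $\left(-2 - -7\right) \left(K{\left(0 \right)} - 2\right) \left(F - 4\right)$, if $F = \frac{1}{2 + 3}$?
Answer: $38$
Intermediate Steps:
$F = \frac{1}{5} \approx 0.2$
$K{\left(C \right)} = 2 C \left(1 + C\right)$ ($K{\left(C \right)} = \left(1 + C\right) 2 C = 2 C \left(1 + C\right)$)
$\left(-2 - -7\right) \left(K{\left(0 \right)} - 2\right) \left(F - 4\right) = \left(-2 - -7\right) \left(2 \cdot 0 \left(1 + 0\right) - 2\right) \left(\frac{1}{5} - 4\right) = \left(-2 + 7\right) \left(2 \cdot 0 \cdot 1 - 2\right) \left(\frac{1}{5} - 4\right) = 5 \left(0 - 2\right) \left(- \frac{19}{5}\right) = 5 \left(\left(-2\right) \left(- \frac{19}{5}\right)\right) = 5 \cdot \frac{38}{5} = 38$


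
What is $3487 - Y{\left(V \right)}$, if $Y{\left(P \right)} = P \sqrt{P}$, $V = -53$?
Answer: $3487 + 53 i \sqrt{53} \approx 3487.0 + 385.85 i$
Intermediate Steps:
$Y{\left(P \right)} = P^{\frac{3}{2}}$
$3487 - Y{\left(V \right)} = 3487 - \left(-53\right)^{\frac{3}{2}} = 3487 - - 53 i \sqrt{53} = 3487 + 53 i \sqrt{53}$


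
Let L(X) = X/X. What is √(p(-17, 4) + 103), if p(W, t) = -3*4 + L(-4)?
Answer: 2*√23 ≈ 9.5917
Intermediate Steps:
L(X) = 1
p(W, t) = -11 (p(W, t) = -3*4 + 1 = -12 + 1 = -11)
√(p(-17, 4) + 103) = √(-11 + 103) = √92 = 2*√23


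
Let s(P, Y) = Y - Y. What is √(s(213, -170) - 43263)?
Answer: 3*I*√4807 ≈ 208.0*I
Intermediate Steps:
s(P, Y) = 0
√(s(213, -170) - 43263) = √(0 - 43263) = √(-43263) = 3*I*√4807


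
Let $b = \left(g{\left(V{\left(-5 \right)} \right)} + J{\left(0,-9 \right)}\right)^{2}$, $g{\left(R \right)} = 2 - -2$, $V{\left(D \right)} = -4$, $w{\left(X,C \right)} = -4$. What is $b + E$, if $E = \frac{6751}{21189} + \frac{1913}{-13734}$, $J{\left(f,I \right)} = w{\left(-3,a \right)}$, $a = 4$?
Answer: $\frac{354991}{1979658} \approx 0.17932$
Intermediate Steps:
$J{\left(f,I \right)} = -4$
$g{\left(R \right)} = 4$ ($g{\left(R \right)} = 2 + 2 = 4$)
$b = 0$ ($b = \left(4 - 4\right)^{2} = 0^{2} = 0$)
$E = \frac{354991}{1979658}$ ($E = 6751 \cdot \frac{1}{21189} + 1913 \left(- \frac{1}{13734}\right) = \frac{6751}{21189} - \frac{1913}{13734} = \frac{354991}{1979658} \approx 0.17932$)
$b + E = 0 + \frac{354991}{1979658} = \frac{354991}{1979658}$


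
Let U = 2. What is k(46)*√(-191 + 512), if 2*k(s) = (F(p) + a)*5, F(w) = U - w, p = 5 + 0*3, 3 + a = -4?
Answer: -25*√321 ≈ -447.91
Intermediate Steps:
a = -7 (a = -3 - 4 = -7)
p = 5 (p = 5 + 0 = 5)
F(w) = 2 - w
k(s) = -25 (k(s) = (((2 - 1*5) - 7)*5)/2 = (((2 - 5) - 7)*5)/2 = ((-3 - 7)*5)/2 = (-10*5)/2 = (½)*(-50) = -25)
k(46)*√(-191 + 512) = -25*√(-191 + 512) = -25*√321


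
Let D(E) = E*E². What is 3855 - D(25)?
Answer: -11770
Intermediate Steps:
D(E) = E³
3855 - D(25) = 3855 - 1*25³ = 3855 - 1*15625 = 3855 - 15625 = -11770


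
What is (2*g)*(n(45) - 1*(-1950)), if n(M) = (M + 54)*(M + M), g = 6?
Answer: 130320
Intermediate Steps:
n(M) = 2*M*(54 + M) (n(M) = (54 + M)*(2*M) = 2*M*(54 + M))
(2*g)*(n(45) - 1*(-1950)) = (2*6)*(2*45*(54 + 45) - 1*(-1950)) = 12*(2*45*99 + 1950) = 12*(8910 + 1950) = 12*10860 = 130320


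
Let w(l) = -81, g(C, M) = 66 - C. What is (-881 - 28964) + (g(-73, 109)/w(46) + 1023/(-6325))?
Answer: -1390118333/46575 ≈ -29847.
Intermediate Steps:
(-881 - 28964) + (g(-73, 109)/w(46) + 1023/(-6325)) = (-881 - 28964) + ((66 - 1*(-73))/(-81) + 1023/(-6325)) = -29845 + ((66 + 73)*(-1/81) + 1023*(-1/6325)) = -29845 + (139*(-1/81) - 93/575) = -29845 + (-139/81 - 93/575) = -29845 - 87458/46575 = -1390118333/46575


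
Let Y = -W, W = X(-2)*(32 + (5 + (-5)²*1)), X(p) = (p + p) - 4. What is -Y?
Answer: -496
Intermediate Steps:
X(p) = -4 + 2*p (X(p) = 2*p - 4 = -4 + 2*p)
W = -496 (W = (-4 + 2*(-2))*(32 + (5 + (-5)²*1)) = (-4 - 4)*(32 + (5 + 25*1)) = -8*(32 + (5 + 25)) = -8*(32 + 30) = -8*62 = -496)
Y = 496 (Y = -1*(-496) = 496)
-Y = -1*496 = -496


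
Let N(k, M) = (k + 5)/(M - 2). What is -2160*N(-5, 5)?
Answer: 0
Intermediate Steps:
N(k, M) = (5 + k)/(-2 + M)
-2160*N(-5, 5) = -2160*(5 - 5)/(-2 + 5) = -2160*0/3 = -720*0 = -2160*0 = 0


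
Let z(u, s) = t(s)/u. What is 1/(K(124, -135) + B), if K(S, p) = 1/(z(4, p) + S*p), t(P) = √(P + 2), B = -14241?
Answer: -63851542187493/909309816106397269 + 4*I*√133/909309816106397269 ≈ -7.022e-5 + 5.0731e-17*I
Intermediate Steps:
t(P) = √(2 + P)
z(u, s) = √(2 + s)/u
K(S, p) = 1/(√(2 + p)/4 + S*p)
1/(K(124, -135) + B) = 1/(4/(√(2 - 135) + 4*124*(-135)) - 14241) = 1/(4/(√(-133) - 66960) - 14241) = 1/(4/(I*√133 - 66960) - 14241) = 1/(4/(-66960 + I*√133) - 14241) = 1/(-14241 + 4/(-66960 + I*√133))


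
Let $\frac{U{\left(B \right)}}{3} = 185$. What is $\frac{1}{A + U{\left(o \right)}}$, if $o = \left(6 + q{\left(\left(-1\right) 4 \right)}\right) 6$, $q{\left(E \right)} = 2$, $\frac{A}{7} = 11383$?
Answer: $\frac{1}{80236} \approx 1.2463 \cdot 10^{-5}$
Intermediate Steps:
$A = 79681$ ($A = 7 \cdot 11383 = 79681$)
$o = 48$ ($o = \left(6 + 2\right) 6 = 8 \cdot 6 = 48$)
$U{\left(B \right)} = 555$ ($U{\left(B \right)} = 3 \cdot 185 = 555$)
$\frac{1}{A + U{\left(o \right)}} = \frac{1}{79681 + 555} = \frac{1}{80236}$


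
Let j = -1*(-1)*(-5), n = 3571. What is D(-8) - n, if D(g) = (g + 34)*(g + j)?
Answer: -3909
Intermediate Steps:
j = -5 (j = 1*(-5) = -5)
D(g) = (-5 + g)*(34 + g) (D(g) = (g + 34)*(g - 5) = (34 + g)*(-5 + g) = (-5 + g)*(34 + g))
D(-8) - n = (-170 + (-8)² + 29*(-8)) - 1*3571 = (-170 + 64 - 232) - 3571 = -338 - 3571 = -3909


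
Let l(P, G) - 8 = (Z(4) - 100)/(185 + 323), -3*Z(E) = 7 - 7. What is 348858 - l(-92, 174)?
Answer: 44303975/127 ≈ 3.4885e+5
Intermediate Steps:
Z(E) = 0 (Z(E) = -(7 - 7)/3 = -1/3*0 = 0)
l(P, G) = 991/127 (l(P, G) = 8 + (0 - 100)/(185 + 323) = 8 - 100/508 = 8 - 100*1/508 = 8 - 25/127 = 991/127)
348858 - l(-92, 174) = 348858 - 1*991/127 = 348858 - 991/127 = 44303975/127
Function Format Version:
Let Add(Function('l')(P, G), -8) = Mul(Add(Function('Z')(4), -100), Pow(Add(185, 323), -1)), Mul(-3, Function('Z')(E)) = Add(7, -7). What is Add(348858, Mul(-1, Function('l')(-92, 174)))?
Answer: Rational(44303975, 127) ≈ 3.4885e+5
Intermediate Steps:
Function('Z')(E) = 0 (Function('Z')(E) = Mul(Rational(-1, 3), Add(7, -7)) = Mul(Rational(-1, 3), 0) = 0)
Function('l')(P, G) = Rational(991, 127) (Function('l')(P, G) = Add(8, Mul(Add(0, -100), Pow(Add(185, 323), -1))) = Add(8, Mul(-100, Pow(508, -1))) = Add(8, Mul(-100, Rational(1, 508))) = Add(8, Rational(-25, 127)) = Rational(991, 127))
Add(348858, Mul(-1, Function('l')(-92, 174))) = Add(348858, Mul(-1, Rational(991, 127))) = Add(348858, Rational(-991, 127)) = Rational(44303975, 127)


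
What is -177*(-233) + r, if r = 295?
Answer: 41536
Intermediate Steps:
-177*(-233) + r = -177*(-233) + 295 = 41241 + 295 = 41536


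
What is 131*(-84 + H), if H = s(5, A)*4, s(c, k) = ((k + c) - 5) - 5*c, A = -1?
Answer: -24628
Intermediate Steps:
s(c, k) = -5 + k - 4*c (s(c, k) = ((c + k) - 5) - 5*c = (-5 + c + k) - 5*c = -5 + k - 4*c)
H = -104 (H = (-5 - 1 - 4*5)*4 = (-5 - 1 - 20)*4 = -26*4 = -104)
131*(-84 + H) = 131*(-84 - 104) = 131*(-188) = -24628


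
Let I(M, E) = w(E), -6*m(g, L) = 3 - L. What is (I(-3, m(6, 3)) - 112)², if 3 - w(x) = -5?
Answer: 10816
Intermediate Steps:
w(x) = 8 (w(x) = 3 - 1*(-5) = 3 + 5 = 8)
m(g, L) = -½ + L/6 (m(g, L) = -(3 - L)/6 = -½ + L/6)
I(M, E) = 8
(I(-3, m(6, 3)) - 112)² = (8 - 112)² = (-104)² = 10816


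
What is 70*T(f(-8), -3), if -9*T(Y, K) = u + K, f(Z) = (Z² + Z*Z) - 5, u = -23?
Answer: 1820/9 ≈ 202.22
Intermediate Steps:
f(Z) = -5 + 2*Z² (f(Z) = (Z² + Z²) - 5 = 2*Z² - 5 = -5 + 2*Z²)
T(Y, K) = 23/9 - K/9 (T(Y, K) = -(-23 + K)/9 = 23/9 - K/9)
70*T(f(-8), -3) = 70*(23/9 - ⅑*(-3)) = 70*(23/9 + ⅓) = 70*(26/9) = 1820/9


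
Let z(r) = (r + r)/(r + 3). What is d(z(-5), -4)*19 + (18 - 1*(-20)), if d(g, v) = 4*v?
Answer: -266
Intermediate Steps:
z(r) = 2*r/(3 + r) (z(r) = (2*r)/(3 + r) = 2*r/(3 + r))
d(z(-5), -4)*19 + (18 - 1*(-20)) = (4*(-4))*19 + (18 - 1*(-20)) = -16*19 + (18 + 20) = -304 + 38 = -266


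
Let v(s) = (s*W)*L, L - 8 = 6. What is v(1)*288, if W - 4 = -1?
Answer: 12096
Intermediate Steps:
L = 14 (L = 8 + 6 = 14)
W = 3 (W = 4 - 1 = 3)
v(s) = 42*s (v(s) = (s*3)*14 = (3*s)*14 = 42*s)
v(1)*288 = (42*1)*288 = 42*288 = 12096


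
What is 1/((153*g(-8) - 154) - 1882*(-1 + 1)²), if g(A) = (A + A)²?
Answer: 1/39014 ≈ 2.5632e-5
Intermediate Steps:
g(A) = 4*A² (g(A) = (2*A)² = 4*A²)
1/((153*g(-8) - 154) - 1882*(-1 + 1)²) = 1/((153*(4*(-8)²) - 154) - 1882*(-1 + 1)²) = 1/((153*(4*64) - 154) - 1882*0²) = 1/((153*256 - 154) - 1882*0) = 1/((39168 - 154) + 0) = 1/(39014 + 0) = 1/39014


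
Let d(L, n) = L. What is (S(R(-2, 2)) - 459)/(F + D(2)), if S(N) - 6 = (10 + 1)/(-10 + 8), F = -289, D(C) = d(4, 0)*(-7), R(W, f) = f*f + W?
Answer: 917/634 ≈ 1.4464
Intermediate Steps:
R(W, f) = W + f**2 (R(W, f) = f**2 + W = W + f**2)
D(C) = -28 (D(C) = 4*(-7) = -28)
S(N) = 1/2 (S(N) = 6 + (10 + 1)/(-10 + 8) = 6 + 11/(-2) = 6 + 11*(-1/2) = 6 - 11/2 = 1/2)
(S(R(-2, 2)) - 459)/(F + D(2)) = (1/2 - 459)/(-289 - 28) = -917/2/(-317) = -917/2*(-1/317) = 917/634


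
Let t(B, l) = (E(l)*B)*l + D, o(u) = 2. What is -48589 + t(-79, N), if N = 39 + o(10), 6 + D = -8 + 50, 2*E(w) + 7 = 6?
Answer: -93867/2 ≈ -46934.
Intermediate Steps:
E(w) = -1/2 (E(w) = -7/2 + (1/2)*6 = -7/2 + 3 = -1/2)
D = 36 (D = -6 + (-8 + 50) = -6 + 42 = 36)
N = 41 (N = 39 + 2 = 41)
t(B, l) = 36 - B*l/2 (t(B, l) = (-B/2)*l + 36 = -B*l/2 + 36 = 36 - B*l/2)
-48589 + t(-79, N) = -48589 + (36 - 1/2*(-79)*41) = -48589 + (36 + 3239/2) = -48589 + 3311/2 = -93867/2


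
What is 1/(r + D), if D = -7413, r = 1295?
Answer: -1/6118 ≈ -0.00016345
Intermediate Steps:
1/(r + D) = 1/(1295 - 7413) = 1/(-6118) = -1/6118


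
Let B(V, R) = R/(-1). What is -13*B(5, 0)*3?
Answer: 0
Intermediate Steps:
B(V, R) = -R (B(V, R) = R*(-1) = -R)
-13*B(5, 0)*3 = -(-13)*0*3 = -13*0*3 = 0*3 = 0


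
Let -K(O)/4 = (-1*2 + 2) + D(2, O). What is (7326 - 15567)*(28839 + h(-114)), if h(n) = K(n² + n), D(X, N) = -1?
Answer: -237695163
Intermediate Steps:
K(O) = 4 (K(O) = -4*((-1*2 + 2) - 1) = -4*((-2 + 2) - 1) = -4*(0 - 1) = -4*(-1) = 4)
h(n) = 4
(7326 - 15567)*(28839 + h(-114)) = (7326 - 15567)*(28839 + 4) = -8241*28843 = -237695163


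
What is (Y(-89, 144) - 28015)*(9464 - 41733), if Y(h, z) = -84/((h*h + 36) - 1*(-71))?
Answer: 604786953298/669 ≈ 9.0402e+8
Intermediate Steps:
Y(h, z) = -84/(107 + h²) (Y(h, z) = -84/((h² + 36) + 71) = -84/((36 + h²) + 71) = -84/(107 + h²))
(Y(-89, 144) - 28015)*(9464 - 41733) = (-84/(107 + (-89)²) - 28015)*(9464 - 41733) = (-84/(107 + 7921) - 28015)*(-32269) = (-84/8028 - 28015)*(-32269) = (-84*1/8028 - 28015)*(-32269) = (-7/669 - 28015)*(-32269) = -18742042/669*(-32269) = 604786953298/669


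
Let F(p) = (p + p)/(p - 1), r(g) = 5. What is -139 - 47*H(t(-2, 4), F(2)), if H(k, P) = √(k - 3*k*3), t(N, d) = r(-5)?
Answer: -139 - 94*I*√10 ≈ -139.0 - 297.25*I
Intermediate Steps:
F(p) = 2*p/(-1 + p) (F(p) = (2*p)/(-1 + p) = 2*p/(-1 + p))
t(N, d) = 5
H(k, P) = 2*√2*√(-k) (H(k, P) = √(k - 9*k) = √(-8*k) = 2*√2*√(-k))
-139 - 47*H(t(-2, 4), F(2)) = -139 - 94*√2*√(-1*5) = -139 - 94*√2*√(-5) = -139 - 94*√2*I*√5 = -139 - 94*I*√10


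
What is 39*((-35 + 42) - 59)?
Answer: -2028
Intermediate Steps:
39*((-35 + 42) - 59) = 39*(7 - 59) = 39*(-52) = -2028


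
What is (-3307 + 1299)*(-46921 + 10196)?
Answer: 73743800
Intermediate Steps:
(-3307 + 1299)*(-46921 + 10196) = -2008*(-36725) = 73743800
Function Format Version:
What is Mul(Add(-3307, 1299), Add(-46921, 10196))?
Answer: 73743800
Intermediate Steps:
Mul(Add(-3307, 1299), Add(-46921, 10196)) = Mul(-2008, -36725) = 73743800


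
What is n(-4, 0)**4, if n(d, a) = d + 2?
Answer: 16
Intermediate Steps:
n(d, a) = 2 + d
n(-4, 0)**4 = (2 - 4)**4 = (-2)**4 = 16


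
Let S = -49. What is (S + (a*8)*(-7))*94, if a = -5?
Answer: 21714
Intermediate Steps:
(S + (a*8)*(-7))*94 = (-49 - 5*8*(-7))*94 = (-49 - 40*(-7))*94 = (-49 + 280)*94 = 231*94 = 21714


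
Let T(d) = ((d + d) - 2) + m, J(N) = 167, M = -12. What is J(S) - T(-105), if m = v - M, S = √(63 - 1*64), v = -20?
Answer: 387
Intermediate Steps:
S = I (S = √(63 - 64) = √(-1) = I ≈ 1.0*I)
m = -8 (m = -20 - 1*(-12) = -20 + 12 = -8)
T(d) = -10 + 2*d (T(d) = ((d + d) - 2) - 8 = (2*d - 2) - 8 = (-2 + 2*d) - 8 = -10 + 2*d)
J(S) - T(-105) = 167 - (-10 + 2*(-105)) = 167 - (-10 - 210) = 167 - 1*(-220) = 167 + 220 = 387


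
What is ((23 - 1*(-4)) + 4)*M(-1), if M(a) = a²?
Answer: 31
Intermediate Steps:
((23 - 1*(-4)) + 4)*M(-1) = ((23 - 1*(-4)) + 4)*(-1)² = ((23 + 4) + 4)*1 = (27 + 4)*1 = 31*1 = 31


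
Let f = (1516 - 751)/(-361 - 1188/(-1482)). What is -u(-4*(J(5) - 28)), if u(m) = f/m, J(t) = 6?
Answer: 188955/7829272 ≈ 0.024134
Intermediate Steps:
f = -188955/88969 (f = 765/(-361 - 1188*(-1/1482)) = 765/(-361 + 198/247) = 765/(-88969/247) = 765*(-247/88969) = -188955/88969 ≈ -2.1238)
u(m) = -188955/(88969*m)
-u(-4*(J(5) - 28)) = -(-188955)/(88969*((-4*(6 - 28)))) = -(-188955)/(88969*((-4*(-22)))) = -(-188955)/(88969*88) = -1*(-188955/7829272) = 188955/7829272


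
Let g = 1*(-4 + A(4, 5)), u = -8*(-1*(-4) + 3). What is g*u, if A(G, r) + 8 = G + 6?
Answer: 112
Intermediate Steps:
A(G, r) = -2 + G (A(G, r) = -8 + (G + 6) = -8 + (6 + G) = -2 + G)
u = -56 (u = -8*(4 + 3) = -8*7 = -56)
g = -2 (g = 1*(-4 + (-2 + 4)) = 1*(-4 + 2) = 1*(-2) = -2)
g*u = -2*(-56) = 112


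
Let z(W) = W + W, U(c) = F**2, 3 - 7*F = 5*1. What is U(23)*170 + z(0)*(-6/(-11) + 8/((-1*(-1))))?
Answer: 680/49 ≈ 13.878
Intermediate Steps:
F = -2/7 (F = 3/7 - 5/7 = -2/7 ≈ -0.28571)
U(c) = 4/49 (U(c) = (-2/7)**2 = 4/49)
z(W) = 2*W
U(23)*170 + z(0)*(-6/(-11) + 8/((-1*(-1)))) = (4/49)*170 + (2*0)*(-6/(-11) + 8/((-1*(-1)))) = 680/49 + 0*(-6*(-1/11) + 8/1) = 680/49 + 0*(6/11 + 8*1) = 680/49 + 0*(6/11 + 8) = 680/49 + 0*(94/11) = 680/49 + 0 = 680/49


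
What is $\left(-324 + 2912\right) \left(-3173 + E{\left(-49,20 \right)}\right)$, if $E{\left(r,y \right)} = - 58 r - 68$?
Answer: $-1032612$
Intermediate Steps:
$E{\left(r,y \right)} = -68 - 58 r$
$\left(-324 + 2912\right) \left(-3173 + E{\left(-49,20 \right)}\right) = \left(-324 + 2912\right) \left(-3173 - -2774\right) = 2588 \left(-3173 + \left(-68 + 2842\right)\right) = 2588 \left(-3173 + 2774\right) = 2588 \left(-399\right) = -1032612$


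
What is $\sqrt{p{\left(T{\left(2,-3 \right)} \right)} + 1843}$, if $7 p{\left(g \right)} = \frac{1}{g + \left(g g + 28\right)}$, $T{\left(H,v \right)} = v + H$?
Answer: $\frac{\sqrt{361229}}{14} \approx 42.93$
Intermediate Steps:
$T{\left(H,v \right)} = H + v$
$p{\left(g \right)} = \frac{1}{7 \left(28 + g + g^{2}\right)}$ ($p{\left(g \right)} = \frac{1}{7 \left(g + \left(g g + 28\right)\right)} = \frac{1}{7 \left(g + \left(g^{2} + 28\right)\right)} = \frac{1}{7 \left(g + \left(28 + g^{2}\right)\right)} = \frac{1}{7 \left(28 + g + g^{2}\right)}$)
$\sqrt{p{\left(T{\left(2,-3 \right)} \right)} + 1843} = \sqrt{\frac{1}{7 \left(28 + \left(2 - 3\right) + \left(2 - 3\right)^{2}\right)} + 1843} = \sqrt{\frac{1}{7 \left(28 - 1 + \left(-1\right)^{2}\right)} + 1843} = \sqrt{\frac{1}{7 \left(28 - 1 + 1\right)} + 1843} = \sqrt{\frac{1}{7 \cdot 28} + 1843} = \sqrt{\frac{1}{7} \cdot \frac{1}{28} + 1843} = \sqrt{\frac{1}{196} + 1843} = \sqrt{\frac{361229}{196}} = \frac{\sqrt{361229}}{14}$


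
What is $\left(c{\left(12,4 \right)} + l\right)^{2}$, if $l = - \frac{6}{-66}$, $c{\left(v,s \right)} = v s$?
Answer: $\frac{279841}{121} \approx 2312.7$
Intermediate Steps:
$c{\left(v,s \right)} = s v$
$l = \frac{1}{11}$ ($l = \left(-6\right) \left(- \frac{1}{66}\right) = \frac{1}{11} \approx 0.090909$)
$\left(c{\left(12,4 \right)} + l\right)^{2} = \left(4 \cdot 12 + \frac{1}{11}\right)^{2} = \left(48 + \frac{1}{11}\right)^{2} = \left(\frac{529}{11}\right)^{2} = \frac{279841}{121}$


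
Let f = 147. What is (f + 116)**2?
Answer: 69169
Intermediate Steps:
(f + 116)**2 = (147 + 116)**2 = 263**2 = 69169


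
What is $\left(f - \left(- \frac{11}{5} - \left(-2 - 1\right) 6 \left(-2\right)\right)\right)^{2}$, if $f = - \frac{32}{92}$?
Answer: $\frac{18948609}{13225} \approx 1432.8$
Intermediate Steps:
$f = - \frac{8}{23}$ ($f = \left(-32\right) \frac{1}{92} = - \frac{8}{23} \approx -0.34783$)
$\left(f - \left(- \frac{11}{5} - \left(-2 - 1\right) 6 \left(-2\right)\right)\right)^{2} = \left(- \frac{8}{23} - \left(- \frac{11}{5} - \left(-2 - 1\right) 6 \left(-2\right)\right)\right)^{2} = \left(- \frac{8}{23} - \left(-36 + 66 \left(- \frac{1}{30}\right)\right)\right)^{2} = \left(- \frac{8}{23} + \left(36 - - \frac{11}{5}\right)\right)^{2} = \left(- \frac{8}{23} + \left(36 + \frac{11}{5}\right)\right)^{2} = \left(- \frac{8}{23} + \frac{191}{5}\right)^{2} = \left(\frac{4353}{115}\right)^{2} = \frac{18948609}{13225}$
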